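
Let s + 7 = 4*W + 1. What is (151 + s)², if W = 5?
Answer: 27225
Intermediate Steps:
s = 14 (s = -7 + (4*5 + 1) = -7 + (20 + 1) = -7 + 21 = 14)
(151 + s)² = (151 + 14)² = 165² = 27225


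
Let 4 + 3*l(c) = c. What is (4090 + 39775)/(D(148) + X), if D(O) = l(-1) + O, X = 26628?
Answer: 131595/80323 ≈ 1.6383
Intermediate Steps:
l(c) = -4/3 + c/3
D(O) = -5/3 + O (D(O) = (-4/3 + (1/3)*(-1)) + O = (-4/3 - 1/3) + O = -5/3 + O)
(4090 + 39775)/(D(148) + X) = (4090 + 39775)/((-5/3 + 148) + 26628) = 43865/(439/3 + 26628) = 43865/(80323/3) = 43865*(3/80323) = 131595/80323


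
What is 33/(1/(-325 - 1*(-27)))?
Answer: -9834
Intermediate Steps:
33/(1/(-325 - 1*(-27))) = 33/(1/(-325 + 27)) = 33/(1/(-298)) = 33/(-1/298) = 33*(-298) = -9834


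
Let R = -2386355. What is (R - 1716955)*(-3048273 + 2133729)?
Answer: 3752657540640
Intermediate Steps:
(R - 1716955)*(-3048273 + 2133729) = (-2386355 - 1716955)*(-3048273 + 2133729) = -4103310*(-914544) = 3752657540640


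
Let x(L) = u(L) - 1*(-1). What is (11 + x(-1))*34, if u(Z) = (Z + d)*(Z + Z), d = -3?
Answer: 680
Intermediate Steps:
u(Z) = 2*Z*(-3 + Z) (u(Z) = (Z - 3)*(Z + Z) = (-3 + Z)*(2*Z) = 2*Z*(-3 + Z))
x(L) = 1 + 2*L*(-3 + L) (x(L) = 2*L*(-3 + L) - 1*(-1) = 2*L*(-3 + L) + 1 = 1 + 2*L*(-3 + L))
(11 + x(-1))*34 = (11 + (1 + 2*(-1)*(-3 - 1)))*34 = (11 + (1 + 2*(-1)*(-4)))*34 = (11 + (1 + 8))*34 = (11 + 9)*34 = 20*34 = 680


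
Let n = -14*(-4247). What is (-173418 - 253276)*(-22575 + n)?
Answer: -15737754802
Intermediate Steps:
n = 59458
(-173418 - 253276)*(-22575 + n) = (-173418 - 253276)*(-22575 + 59458) = -426694*36883 = -15737754802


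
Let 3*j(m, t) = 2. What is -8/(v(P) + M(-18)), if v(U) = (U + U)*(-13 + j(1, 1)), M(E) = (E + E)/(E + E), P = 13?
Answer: 24/959 ≈ 0.025026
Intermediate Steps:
j(m, t) = 2/3 (j(m, t) = (1/3)*2 = 2/3)
M(E) = 1 (M(E) = (2*E)/((2*E)) = (2*E)*(1/(2*E)) = 1)
v(U) = -74*U/3 (v(U) = (U + U)*(-13 + 2/3) = (2*U)*(-37/3) = -74*U/3)
-8/(v(P) + M(-18)) = -8/(-74/3*13 + 1) = -8/(-962/3 + 1) = -8/(-959/3) = -3/959*(-8) = 24/959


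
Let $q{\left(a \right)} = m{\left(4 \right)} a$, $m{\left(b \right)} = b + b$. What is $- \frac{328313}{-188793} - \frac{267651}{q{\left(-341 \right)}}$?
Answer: $\frac{4675115737}{46820664} \approx 99.852$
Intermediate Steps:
$m{\left(b \right)} = 2 b$
$q{\left(a \right)} = 8 a$ ($q{\left(a \right)} = 2 \cdot 4 a = 8 a$)
$- \frac{328313}{-188793} - \frac{267651}{q{\left(-341 \right)}} = - \frac{328313}{-188793} - \frac{267651}{8 \left(-341\right)} = \left(-328313\right) \left(- \frac{1}{188793}\right) - \frac{267651}{-2728} = \frac{328313}{188793} - - \frac{267651}{2728} = \frac{328313}{188793} + \frac{267651}{2728} = \frac{4675115737}{46820664}$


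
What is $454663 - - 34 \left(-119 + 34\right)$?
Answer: $451773$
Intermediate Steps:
$454663 - - 34 \left(-119 + 34\right) = 454663 - \left(-34\right) \left(-85\right) = 454663 - 2890 = 451773$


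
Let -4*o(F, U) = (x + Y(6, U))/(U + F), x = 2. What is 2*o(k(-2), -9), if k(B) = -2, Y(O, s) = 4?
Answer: 3/11 ≈ 0.27273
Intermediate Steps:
o(F, U) = -3/(2*(F + U)) (o(F, U) = -(2 + 4)/(4*(U + F)) = -3/(2*(F + U)))
2*o(k(-2), -9) = 2*(-3/(2*(-2) + 2*(-9))) = 2*(-3/(-4 - 18)) = 2*(-3/(-22)) = 2*(-3*(-1/22)) = 2*(3/22) = 3/11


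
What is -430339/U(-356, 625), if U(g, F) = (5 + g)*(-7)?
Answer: -4729/27 ≈ -175.15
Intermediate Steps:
U(g, F) = -35 - 7*g
-430339/U(-356, 625) = -430339/(-35 - 7*(-356)) = -430339/(-35 + 2492) = -430339/2457 = -430339*1/2457 = -4729/27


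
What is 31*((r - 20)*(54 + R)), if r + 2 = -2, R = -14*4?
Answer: 1488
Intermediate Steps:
R = -56
r = -4 (r = -2 - 2 = -4)
31*((r - 20)*(54 + R)) = 31*((-4 - 20)*(54 - 56)) = 31*(-24*(-2)) = 31*48 = 1488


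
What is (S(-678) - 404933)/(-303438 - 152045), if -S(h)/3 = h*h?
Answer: 254855/65069 ≈ 3.9167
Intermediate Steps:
S(h) = -3*h² (S(h) = -3*h*h = -3*h²)
(S(-678) - 404933)/(-303438 - 152045) = (-3*(-678)² - 404933)/(-303438 - 152045) = (-3*459684 - 404933)/(-455483) = (-1379052 - 404933)*(-1/455483) = -1783985*(-1/455483) = 254855/65069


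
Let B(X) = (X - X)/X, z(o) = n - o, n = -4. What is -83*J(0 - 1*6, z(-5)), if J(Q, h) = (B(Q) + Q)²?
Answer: -2988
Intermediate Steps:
z(o) = -4 - o
B(X) = 0 (B(X) = 0/X = 0)
J(Q, h) = Q² (J(Q, h) = (0 + Q)² = Q²)
-83*J(0 - 1*6, z(-5)) = -83*(0 - 1*6)² = -83*(0 - 6)² = -83*(-6)² = -83*36 = -2988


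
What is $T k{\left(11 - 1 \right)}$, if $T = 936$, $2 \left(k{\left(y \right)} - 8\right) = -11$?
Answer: $2340$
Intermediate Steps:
$k{\left(y \right)} = \frac{5}{2}$ ($k{\left(y \right)} = 8 + \frac{1}{2} \left(-11\right) = 8 - \frac{11}{2} = \frac{5}{2}$)
$T k{\left(11 - 1 \right)} = 936 \cdot \frac{5}{2} = 2340$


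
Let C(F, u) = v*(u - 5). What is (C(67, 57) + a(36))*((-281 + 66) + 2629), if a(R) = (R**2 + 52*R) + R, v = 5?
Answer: 8362096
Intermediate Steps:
C(F, u) = -25 + 5*u (C(F, u) = 5*(u - 5) = 5*(-5 + u) = -25 + 5*u)
a(R) = R**2 + 53*R
(C(67, 57) + a(36))*((-281 + 66) + 2629) = ((-25 + 5*57) + 36*(53 + 36))*((-281 + 66) + 2629) = ((-25 + 285) + 36*89)*(-215 + 2629) = (260 + 3204)*2414 = 3464*2414 = 8362096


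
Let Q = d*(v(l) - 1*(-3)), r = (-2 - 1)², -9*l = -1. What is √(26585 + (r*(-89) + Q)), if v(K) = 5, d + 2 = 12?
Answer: 2*√6466 ≈ 160.82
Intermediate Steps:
d = 10 (d = -2 + 12 = 10)
l = ⅑ (l = -⅑*(-1) = ⅑ ≈ 0.11111)
r = 9 (r = (-3)² = 9)
Q = 80 (Q = 10*(5 - 1*(-3)) = 10*(5 + 3) = 10*8 = 80)
√(26585 + (r*(-89) + Q)) = √(26585 + (9*(-89) + 80)) = √(26585 + (-801 + 80)) = √(26585 - 721) = √25864 = 2*√6466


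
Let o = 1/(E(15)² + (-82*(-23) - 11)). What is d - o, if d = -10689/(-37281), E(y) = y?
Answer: 7469873/26096700 ≈ 0.28624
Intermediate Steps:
d = 3563/12427 (d = -10689*(-1/37281) = 3563/12427 ≈ 0.28671)
o = 1/2100 (o = 1/(15² + (-82*(-23) - 11)) = 1/(225 + (1886 - 11)) = 1/(225 + 1875) = 1/2100 ≈ 0.00047619)
d - o = 3563/12427 - 1*1/2100 = 3563/12427 - 1/2100 = 7469873/26096700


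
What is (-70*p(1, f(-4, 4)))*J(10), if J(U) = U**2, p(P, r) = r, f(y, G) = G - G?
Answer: 0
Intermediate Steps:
f(y, G) = 0
(-70*p(1, f(-4, 4)))*J(10) = -70*0*10**2 = 0*100 = 0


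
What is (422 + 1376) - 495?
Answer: 1303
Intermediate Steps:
(422 + 1376) - 495 = 1798 - 495 = 1303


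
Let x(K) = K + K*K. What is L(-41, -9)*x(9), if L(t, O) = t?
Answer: -3690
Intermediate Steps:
x(K) = K + K²
L(-41, -9)*x(9) = -369*(1 + 9) = -369*10 = -41*90 = -3690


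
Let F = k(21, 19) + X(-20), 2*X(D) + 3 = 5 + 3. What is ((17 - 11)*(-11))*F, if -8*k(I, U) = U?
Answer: -33/4 ≈ -8.2500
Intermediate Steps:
k(I, U) = -U/8
X(D) = 5/2 (X(D) = -3/2 + (5 + 3)/2 = -3/2 + (½)*8 = -3/2 + 4 = 5/2)
F = ⅛ (F = -⅛*19 + 5/2 = -19/8 + 5/2 = ⅛ ≈ 0.12500)
((17 - 11)*(-11))*F = ((17 - 11)*(-11))*(⅛) = (6*(-11))*(⅛) = -66*⅛ = -33/4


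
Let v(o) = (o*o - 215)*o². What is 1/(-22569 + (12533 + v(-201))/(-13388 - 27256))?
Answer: -40644/2540861555 ≈ -1.5996e-5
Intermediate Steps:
v(o) = o²*(-215 + o²) (v(o) = (o² - 215)*o² = (-215 + o²)*o² = o²*(-215 + o²))
1/(-22569 + (12533 + v(-201))/(-13388 - 27256)) = 1/(-22569 + (12533 + (-201)²*(-215 + (-201)²))/(-13388 - 27256)) = 1/(-22569 + (12533 + 40401*(-215 + 40401))/(-40644)) = 1/(-22569 + (12533 + 40401*40186)*(-1/40644)) = 1/(-22569 + (12533 + 1623554586)*(-1/40644)) = 1/(-22569 + 1623567119*(-1/40644)) = 1/(-22569 - 1623567119/40644) = 1/(-2540861555/40644) = -40644/2540861555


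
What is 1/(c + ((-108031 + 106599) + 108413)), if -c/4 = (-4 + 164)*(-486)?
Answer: 1/418021 ≈ 2.3922e-6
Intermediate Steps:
c = 311040 (c = -4*(-4 + 164)*(-486) = -640*(-486) = -4*(-77760) = 311040)
1/(c + ((-108031 + 106599) + 108413)) = 1/(311040 + ((-108031 + 106599) + 108413)) = 1/(311040 + (-1432 + 108413)) = 1/(311040 + 106981) = 1/418021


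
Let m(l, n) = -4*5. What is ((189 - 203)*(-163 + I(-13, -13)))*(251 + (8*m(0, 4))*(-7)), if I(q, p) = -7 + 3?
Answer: 3205398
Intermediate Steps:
m(l, n) = -20
I(q, p) = -4
((189 - 203)*(-163 + I(-13, -13)))*(251 + (8*m(0, 4))*(-7)) = ((189 - 203)*(-163 - 4))*(251 + (8*(-20))*(-7)) = (-14*(-167))*(251 - 160*(-7)) = 2338*(251 + 1120) = 2338*1371 = 3205398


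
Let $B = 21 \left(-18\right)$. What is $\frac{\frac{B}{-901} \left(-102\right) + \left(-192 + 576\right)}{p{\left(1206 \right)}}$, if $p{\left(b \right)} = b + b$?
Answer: $\frac{1507}{10653} \approx 0.14146$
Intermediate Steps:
$B = -378$
$p{\left(b \right)} = 2 b$
$\frac{\frac{B}{-901} \left(-102\right) + \left(-192 + 576\right)}{p{\left(1206 \right)}} = \frac{- \frac{378}{-901} \left(-102\right) + \left(-192 + 576\right)}{2 \cdot 1206} = \frac{\left(-378\right) \left(- \frac{1}{901}\right) \left(-102\right) + 384}{2412} = \left(\frac{378}{901} \left(-102\right) + 384\right) \frac{1}{2412} = \left(- \frac{2268}{53} + 384\right) \frac{1}{2412} = \frac{18084}{53} \cdot \frac{1}{2412} = \frac{1507}{10653}$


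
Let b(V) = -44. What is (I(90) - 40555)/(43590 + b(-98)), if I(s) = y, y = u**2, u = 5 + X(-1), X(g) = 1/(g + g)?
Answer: -162139/174184 ≈ -0.93085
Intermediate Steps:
X(g) = 1/(2*g)
u = 9/2 (u = 5 + (1/2)/(-1) = 5 + (1/2)*(-1) = 5 - 1/2 = 9/2 ≈ 4.5000)
y = 81/4 (y = (9/2)**2 = 81/4 ≈ 20.250)
I(s) = 81/4
(I(90) - 40555)/(43590 + b(-98)) = (81/4 - 40555)/(43590 - 44) = -162139/4/43546 = -162139/4*1/43546 = -162139/174184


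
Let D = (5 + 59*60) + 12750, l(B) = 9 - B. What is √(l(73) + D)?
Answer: √16231 ≈ 127.40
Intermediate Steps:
D = 16295 (D = (5 + 3540) + 12750 = 3545 + 12750 = 16295)
√(l(73) + D) = √((9 - 1*73) + 16295) = √((9 - 73) + 16295) = √(-64 + 16295) = √16231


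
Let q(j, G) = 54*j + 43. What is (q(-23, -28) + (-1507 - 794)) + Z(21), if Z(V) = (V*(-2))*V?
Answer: -4382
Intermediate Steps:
Z(V) = -2*V**2 (Z(V) = (-2*V)*V = -2*V**2)
q(j, G) = 43 + 54*j
(q(-23, -28) + (-1507 - 794)) + Z(21) = ((43 + 54*(-23)) + (-1507 - 794)) - 2*21**2 = ((43 - 1242) - 2301) - 2*441 = (-1199 - 2301) - 882 = -3500 - 882 = -4382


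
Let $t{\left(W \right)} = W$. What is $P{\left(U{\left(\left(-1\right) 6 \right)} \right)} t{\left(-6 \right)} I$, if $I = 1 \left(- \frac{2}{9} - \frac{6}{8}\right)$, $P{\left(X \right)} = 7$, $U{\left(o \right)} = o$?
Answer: $\frac{245}{6} \approx 40.833$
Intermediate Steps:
$I = - \frac{35}{36}$ ($I = 1 \left(\left(-2\right) \frac{1}{9} - \frac{3}{4}\right) = 1 \left(- \frac{2}{9} - \frac{3}{4}\right) = 1 \left(- \frac{35}{36}\right) = - \frac{35}{36} \approx -0.97222$)
$P{\left(U{\left(\left(-1\right) 6 \right)} \right)} t{\left(-6 \right)} I = 7 \left(-6\right) \left(- \frac{35}{36}\right) = \left(-42\right) \left(- \frac{35}{36}\right) = \frac{245}{6}$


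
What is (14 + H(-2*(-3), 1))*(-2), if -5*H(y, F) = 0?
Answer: -28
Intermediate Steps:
H(y, F) = 0 (H(y, F) = -⅕*0 = 0)
(14 + H(-2*(-3), 1))*(-2) = (14 + 0)*(-2) = 14*(-2) = -28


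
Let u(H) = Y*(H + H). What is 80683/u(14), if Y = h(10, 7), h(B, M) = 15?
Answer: 80683/420 ≈ 192.10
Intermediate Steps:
Y = 15
u(H) = 30*H (u(H) = 15*(H + H) = 15*(2*H) = 30*H)
80683/u(14) = 80683/((30*14)) = 80683/420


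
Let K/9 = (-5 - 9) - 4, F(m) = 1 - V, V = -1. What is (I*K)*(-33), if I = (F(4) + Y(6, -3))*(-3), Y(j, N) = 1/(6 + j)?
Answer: -66825/2 ≈ -33413.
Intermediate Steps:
F(m) = 2 (F(m) = 1 - 1*(-1) = 1 + 1 = 2)
K = -162 (K = 9*((-5 - 9) - 4) = 9*(-14 - 4) = 9*(-18) = -162)
I = -25/4 (I = (2 + 1/(6 + 6))*(-3) = (2 + 1/12)*(-3) = (25/12)*(-3) = -25/4 ≈ -6.2500)
(I*K)*(-33) = -25/4*(-162)*(-33) = (2025/2)*(-33) = -66825/2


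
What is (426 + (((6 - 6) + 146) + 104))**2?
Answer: 456976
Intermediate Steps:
(426 + (((6 - 6) + 146) + 104))**2 = (426 + ((0 + 146) + 104))**2 = (426 + (146 + 104))**2 = (426 + 250)**2 = 676**2 = 456976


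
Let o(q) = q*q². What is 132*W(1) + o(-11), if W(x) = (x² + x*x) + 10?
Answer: 253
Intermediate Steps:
o(q) = q³
W(x) = 10 + 2*x² (W(x) = (x² + x²) + 10 = 2*x² + 10 = 10 + 2*x²)
132*W(1) + o(-11) = 132*(10 + 2*1²) + (-11)³ = 132*(10 + 2*1) - 1331 = 132*(10 + 2) - 1331 = 132*12 - 1331 = 1584 - 1331 = 253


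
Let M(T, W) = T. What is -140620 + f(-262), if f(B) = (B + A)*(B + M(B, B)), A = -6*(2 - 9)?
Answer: -25340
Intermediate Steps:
A = 42 (A = -6*(-7) = 42)
f(B) = 2*B*(42 + B) (f(B) = (B + 42)*(B + B) = (42 + B)*(2*B) = 2*B*(42 + B))
-140620 + f(-262) = -140620 + 2*(-262)*(42 - 262) = -140620 + 2*(-262)*(-220) = -140620 + 115280 = -25340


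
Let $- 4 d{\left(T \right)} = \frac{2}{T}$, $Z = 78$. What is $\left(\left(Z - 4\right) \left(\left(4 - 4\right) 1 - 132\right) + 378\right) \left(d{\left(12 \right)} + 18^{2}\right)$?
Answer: $- \frac{12167875}{4} \approx -3.042 \cdot 10^{6}$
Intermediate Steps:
$d{\left(T \right)} = - \frac{1}{2 T}$ ($d{\left(T \right)} = - \frac{2 \frac{1}{T}}{4} = - \frac{1}{2 T}$)
$\left(\left(Z - 4\right) \left(\left(4 - 4\right) 1 - 132\right) + 378\right) \left(d{\left(12 \right)} + 18^{2}\right) = \left(\left(78 - 4\right) \left(\left(4 - 4\right) 1 - 132\right) + 378\right) \left(- \frac{1}{2 \cdot 12} + 18^{2}\right) = \left(74 \left(0 \cdot 1 - 132\right) + 378\right) \left(\left(- \frac{1}{2}\right) \frac{1}{12} + 324\right) = \left(74 \left(0 - 132\right) + 378\right) \left(- \frac{1}{24} + 324\right) = \left(74 \left(-132\right) + 378\right) \frac{7775}{24} = \left(-9768 + 378\right) \frac{7775}{24} = \left(-9390\right) \frac{7775}{24} = - \frac{12167875}{4}$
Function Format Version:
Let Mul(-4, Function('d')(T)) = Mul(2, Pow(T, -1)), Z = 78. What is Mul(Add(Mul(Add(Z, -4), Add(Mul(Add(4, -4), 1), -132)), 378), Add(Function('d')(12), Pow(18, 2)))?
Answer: Rational(-12167875, 4) ≈ -3.0420e+6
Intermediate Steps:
Function('d')(T) = Mul(Rational(-1, 2), Pow(T, -1)) (Function('d')(T) = Mul(Rational(-1, 4), Mul(2, Pow(T, -1))) = Mul(Rational(-1, 2), Pow(T, -1)))
Mul(Add(Mul(Add(Z, -4), Add(Mul(Add(4, -4), 1), -132)), 378), Add(Function('d')(12), Pow(18, 2))) = Mul(Add(Mul(Add(78, -4), Add(Mul(Add(4, -4), 1), -132)), 378), Add(Mul(Rational(-1, 2), Pow(12, -1)), Pow(18, 2))) = Mul(Add(Mul(74, Add(Mul(0, 1), -132)), 378), Add(Mul(Rational(-1, 2), Rational(1, 12)), 324)) = Mul(Add(Mul(74, Add(0, -132)), 378), Add(Rational(-1, 24), 324)) = Mul(Add(Mul(74, -132), 378), Rational(7775, 24)) = Mul(Add(-9768, 378), Rational(7775, 24)) = Mul(-9390, Rational(7775, 24)) = Rational(-12167875, 4)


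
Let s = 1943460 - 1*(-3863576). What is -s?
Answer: -5807036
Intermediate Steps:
s = 5807036 (s = 1943460 + 3863576 = 5807036)
-s = -1*5807036 = -5807036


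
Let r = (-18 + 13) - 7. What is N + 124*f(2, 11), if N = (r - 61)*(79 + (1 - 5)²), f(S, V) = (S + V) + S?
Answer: -5075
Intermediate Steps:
f(S, V) = V + 2*S
r = -12 (r = -5 - 7 = -12)
N = -6935 (N = (-12 - 61)*(79 + (1 - 5)²) = -73*(79 + (-4)²) = -73*(79 + 16) = -73*95 = -6935)
N + 124*f(2, 11) = -6935 + 124*(11 + 2*2) = -6935 + 124*(11 + 4) = -6935 + 124*15 = -6935 + 1860 = -5075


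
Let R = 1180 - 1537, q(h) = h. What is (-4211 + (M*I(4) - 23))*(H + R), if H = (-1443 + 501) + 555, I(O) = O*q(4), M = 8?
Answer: 3054864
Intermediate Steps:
I(O) = 4*O (I(O) = O*4 = 4*O)
R = -357
H = -387 (H = -942 + 555 = -387)
(-4211 + (M*I(4) - 23))*(H + R) = (-4211 + (8*(4*4) - 23))*(-387 - 357) = (-4211 + (8*16 - 23))*(-744) = (-4211 + (128 - 23))*(-744) = (-4211 + 105)*(-744) = -4106*(-744) = 3054864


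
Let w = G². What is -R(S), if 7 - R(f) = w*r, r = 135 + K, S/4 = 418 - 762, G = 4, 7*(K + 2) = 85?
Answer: 16207/7 ≈ 2315.3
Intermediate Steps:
K = 71/7 (K = -2 + (⅐)*85 = -2 + 85/7 = 71/7 ≈ 10.143)
S = -1376 (S = 4*(418 - 762) = 4*(-344) = -1376)
w = 16 (w = 4² = 16)
r = 1016/7 (r = 135 + 71/7 = 1016/7 ≈ 145.14)
R(f) = -16207/7 (R(f) = 7 - 16*1016/7 = 7 - 1*16256/7 = 7 - 16256/7 = -16207/7)
-R(S) = -1*(-16207/7) = 16207/7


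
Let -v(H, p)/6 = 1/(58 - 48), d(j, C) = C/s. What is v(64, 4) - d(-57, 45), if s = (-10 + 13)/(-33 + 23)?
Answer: 747/5 ≈ 149.40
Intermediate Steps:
s = -3/10 (s = 3/(-10) = 3*(-⅒) = -3/10 ≈ -0.30000)
d(j, C) = -10*C/3 (d(j, C) = C/(-3/10) = C*(-10/3) = -10*C/3)
v(H, p) = -⅗ (v(H, p) = -6/(58 - 48) = -6/10 = -6*⅒ = -⅗)
v(64, 4) - d(-57, 45) = -⅗ - (-10)*45/3 = -⅗ - 1*(-150) = -⅗ + 150 = 747/5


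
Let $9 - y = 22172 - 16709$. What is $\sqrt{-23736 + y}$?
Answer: $i \sqrt{29190} \approx 170.85 i$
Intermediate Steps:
$y = -5454$ ($y = 9 - \left(22172 - 16709\right) = 9 - 5463 = -5454$)
$\sqrt{-23736 + y} = \sqrt{-23736 - 5454} = \sqrt{-29190} = i \sqrt{29190}$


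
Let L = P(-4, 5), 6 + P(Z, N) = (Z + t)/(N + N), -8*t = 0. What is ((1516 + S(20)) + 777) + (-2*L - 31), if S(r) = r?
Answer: 11474/5 ≈ 2294.8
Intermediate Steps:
t = 0 (t = -⅛*0 = 0)
P(Z, N) = -6 + Z/(2*N) (P(Z, N) = -6 + (Z + 0)/(N + N) = -6 + Z/((2*N)) = -6 + Z*(1/(2*N)) = -6 + Z/(2*N))
L = -32/5 (L = -6 + (½)*(-4)/5 = -6 + (½)*(-4)*(⅕) = -6 - ⅖ = -32/5 ≈ -6.4000)
((1516 + S(20)) + 777) + (-2*L - 31) = ((1516 + 20) + 777) + (-2*(-32/5) - 31) = (1536 + 777) + (64/5 - 31) = 2313 - 91/5 = 11474/5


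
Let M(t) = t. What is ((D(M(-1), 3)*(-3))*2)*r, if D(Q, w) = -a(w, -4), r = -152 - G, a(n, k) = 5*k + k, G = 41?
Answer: 27792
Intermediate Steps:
a(n, k) = 6*k
r = -193 (r = -152 - 1*41 = -152 - 41 = -193)
D(Q, w) = 24 (D(Q, w) = -6*(-4) = -1*(-24) = 24)
((D(M(-1), 3)*(-3))*2)*r = ((24*(-3))*2)*(-193) = -72*2*(-193) = -144*(-193) = 27792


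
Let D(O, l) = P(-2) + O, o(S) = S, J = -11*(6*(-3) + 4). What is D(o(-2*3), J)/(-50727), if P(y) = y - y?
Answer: 2/16909 ≈ 0.00011828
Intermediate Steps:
P(y) = 0
J = 154 (J = -11*(-18 + 4) = -11*(-14) = 154)
D(O, l) = O (D(O, l) = 0 + O = O)
D(o(-2*3), J)/(-50727) = -2*3/(-50727) = -6*(-1/50727) = 2/16909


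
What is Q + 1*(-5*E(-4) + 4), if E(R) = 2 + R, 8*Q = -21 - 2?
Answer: 89/8 ≈ 11.125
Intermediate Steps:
Q = -23/8 (Q = (-21 - 2)/8 = (1/8)*(-23) = -23/8 ≈ -2.8750)
Q + 1*(-5*E(-4) + 4) = -23/8 + 1*(-5*(2 - 4) + 4) = -23/8 + 1*(-5*(-2) + 4) = -23/8 + 1*(10 + 4) = -23/8 + 1*14 = -23/8 + 14 = 89/8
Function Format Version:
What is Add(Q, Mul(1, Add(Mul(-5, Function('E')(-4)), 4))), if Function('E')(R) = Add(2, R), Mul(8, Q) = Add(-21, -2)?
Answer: Rational(89, 8) ≈ 11.125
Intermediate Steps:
Q = Rational(-23, 8) (Q = Mul(Rational(1, 8), Add(-21, -2)) = Mul(Rational(1, 8), -23) = Rational(-23, 8) ≈ -2.8750)
Add(Q, Mul(1, Add(Mul(-5, Function('E')(-4)), 4))) = Add(Rational(-23, 8), Mul(1, Add(Mul(-5, Add(2, -4)), 4))) = Add(Rational(-23, 8), Mul(1, Add(Mul(-5, -2), 4))) = Add(Rational(-23, 8), Mul(1, Add(10, 4))) = Add(Rational(-23, 8), Mul(1, 14)) = Add(Rational(-23, 8), 14) = Rational(89, 8)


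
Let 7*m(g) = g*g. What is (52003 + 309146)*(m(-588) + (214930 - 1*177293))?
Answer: 31430436321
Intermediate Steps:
m(g) = g**2/7 (m(g) = (g*g)/7 = g**2/7)
(52003 + 309146)*(m(-588) + (214930 - 1*177293)) = (52003 + 309146)*((1/7)*(-588)**2 + (214930 - 1*177293)) = 361149*((1/7)*345744 + (214930 - 177293)) = 361149*(49392 + 37637) = 361149*87029 = 31430436321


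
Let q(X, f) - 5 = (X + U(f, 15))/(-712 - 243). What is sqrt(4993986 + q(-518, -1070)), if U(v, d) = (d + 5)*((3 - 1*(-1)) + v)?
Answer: sqrt(4554665497065)/955 ≈ 2234.7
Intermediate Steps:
U(v, d) = (4 + v)*(5 + d) (U(v, d) = (5 + d)*((3 + 1) + v) = (5 + d)*(4 + v) = (4 + v)*(5 + d))
q(X, f) = 939/191 - 4*f/191 - X/955 (q(X, f) = 5 + (X + (20 + 4*15 + 5*f + 15*f))/(-712 - 243) = 5 + (X + (20 + 60 + 5*f + 15*f))/(-955) = 5 + (X + (80 + 20*f))*(-1/955) = 5 + (80 + X + 20*f)*(-1/955) = 5 + (-16/191 - 4*f/191 - X/955) = 939/191 - 4*f/191 - X/955)
sqrt(4993986 + q(-518, -1070)) = sqrt(4993986 + (939/191 - 4/191*(-1070) - 1/955*(-518))) = sqrt(4993986 + (939/191 + 4280/191 + 518/955)) = sqrt(4993986 + 26613/955) = sqrt(4769283243/955) = sqrt(4554665497065)/955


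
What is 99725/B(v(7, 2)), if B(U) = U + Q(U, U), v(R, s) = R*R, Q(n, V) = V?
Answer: 99725/98 ≈ 1017.6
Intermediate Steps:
v(R, s) = R²
B(U) = 2*U (B(U) = U + U = 2*U)
99725/B(v(7, 2)) = 99725/((2*7²)) = 99725/((2*49)) = 99725/98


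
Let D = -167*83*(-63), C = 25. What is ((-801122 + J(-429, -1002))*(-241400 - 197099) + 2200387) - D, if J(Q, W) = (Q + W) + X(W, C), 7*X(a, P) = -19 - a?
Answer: 2463009061120/7 ≈ 3.5186e+11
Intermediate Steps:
X(a, P) = -19/7 - a/7 (X(a, P) = (-19 - a)/7 = -19/7 - a/7)
J(Q, W) = -19/7 + Q + 6*W/7 (J(Q, W) = (Q + W) + (-19/7 - W/7) = -19/7 + Q + 6*W/7)
D = 873243 (D = -13861*(-63) = 873243)
((-801122 + J(-429, -1002))*(-241400 - 197099) + 2200387) - D = ((-801122 + (-19/7 - 429 + (6/7)*(-1002)))*(-241400 - 197099) + 2200387) - 1*873243 = ((-801122 + (-19/7 - 429 - 6012/7))*(-438499) + 2200387) - 873243 = ((-801122 - 9034/7)*(-438499) + 2200387) - 873243 = (-5616888/7*(-438499) + 2200387) - 873243 = (2462999771112/7 + 2200387) - 873243 = 2463015173821/7 - 873243 = 2463009061120/7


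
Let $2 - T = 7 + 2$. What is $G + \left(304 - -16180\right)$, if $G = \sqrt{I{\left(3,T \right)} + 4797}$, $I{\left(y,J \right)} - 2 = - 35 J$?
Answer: $16484 + 2 \sqrt{1261} \approx 16555.0$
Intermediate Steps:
$T = -7$ ($T = 2 - \left(7 + 2\right) = 2 - 9 = -7$)
$I{\left(y,J \right)} = 2 - 35 J$
$G = 2 \sqrt{1261}$ ($G = \sqrt{\left(2 - -245\right) + 4797} = \sqrt{\left(2 + 245\right) + 4797} = \sqrt{247 + 4797} = \sqrt{5044} = 2 \sqrt{1261} \approx 71.021$)
$G + \left(304 - -16180\right) = 2 \sqrt{1261} + \left(304 - -16180\right) = 2 \sqrt{1261} + \left(304 + 16180\right) = 2 \sqrt{1261} + 16484 = 16484 + 2 \sqrt{1261}$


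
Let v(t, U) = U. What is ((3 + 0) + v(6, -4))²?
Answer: 1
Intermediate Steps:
((3 + 0) + v(6, -4))² = ((3 + 0) - 4)² = (3 - 4)² = (-1)² = 1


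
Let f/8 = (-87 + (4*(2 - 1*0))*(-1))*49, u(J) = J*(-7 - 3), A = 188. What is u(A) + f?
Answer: -39120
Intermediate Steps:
u(J) = -10*J (u(J) = J*(-10) = -10*J)
f = -37240 (f = 8*((-87 + (4*(2 - 1*0))*(-1))*49) = 8*((-87 + (4*(2 + 0))*(-1))*49) = 8*((-87 + (4*2)*(-1))*49) = 8*((-87 + 8*(-1))*49) = 8*((-87 - 8)*49) = 8*(-95*49) = 8*(-4655) = -37240)
u(A) + f = -10*188 - 37240 = -1880 - 37240 = -39120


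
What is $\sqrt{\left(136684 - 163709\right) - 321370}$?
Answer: $i \sqrt{348395} \approx 590.25 i$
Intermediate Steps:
$\sqrt{\left(136684 - 163709\right) - 321370} = \sqrt{-27025 - 321370} = \sqrt{-348395} = i \sqrt{348395}$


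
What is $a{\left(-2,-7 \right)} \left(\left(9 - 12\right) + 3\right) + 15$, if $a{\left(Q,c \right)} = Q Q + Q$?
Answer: $15$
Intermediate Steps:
$a{\left(Q,c \right)} = Q + Q^{2}$ ($a{\left(Q,c \right)} = Q^{2} + Q = Q + Q^{2}$)
$a{\left(-2,-7 \right)} \left(\left(9 - 12\right) + 3\right) + 15 = - 2 \left(1 - 2\right) \left(\left(9 - 12\right) + 3\right) + 15 = \left(-2\right) \left(-1\right) \left(-3 + 3\right) + 15 = 2 \cdot 0 + 15 = 0 + 15 = 15$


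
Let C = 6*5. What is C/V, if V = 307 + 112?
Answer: 30/419 ≈ 0.071599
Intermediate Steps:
V = 419
C = 30
C/V = 30/419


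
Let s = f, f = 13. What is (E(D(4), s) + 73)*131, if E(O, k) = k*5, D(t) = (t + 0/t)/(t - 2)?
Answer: 18078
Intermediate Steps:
s = 13
D(t) = t/(-2 + t) (D(t) = (t + 0)/(-2 + t) = t/(-2 + t))
E(O, k) = 5*k
(E(D(4), s) + 73)*131 = (5*13 + 73)*131 = (65 + 73)*131 = 138*131 = 18078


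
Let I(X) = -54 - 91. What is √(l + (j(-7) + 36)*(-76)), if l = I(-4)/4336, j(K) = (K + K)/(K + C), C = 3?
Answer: 33*I*√3239263/1084 ≈ 54.791*I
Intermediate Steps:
I(X) = -145
j(K) = 2*K/(3 + K) (j(K) = (K + K)/(K + 3) = (2*K)/(3 + K) = 2*K/(3 + K))
l = -145/4336 ≈ -0.033441
√(l + (j(-7) + 36)*(-76)) = √(-145/4336 + (2*(-7)/(3 - 7) + 36)*(-76)) = √(-145/4336 + (2*(-7)/(-4) + 36)*(-76)) = √(-145/4336 + (2*(-7)*(-¼) + 36)*(-76)) = √(-145/4336 + (7/2 + 36)*(-76)) = √(-145/4336 + (79/2)*(-76)) = √(-145/4336 - 3002) = √(-13016817/4336) = 33*I*√3239263/1084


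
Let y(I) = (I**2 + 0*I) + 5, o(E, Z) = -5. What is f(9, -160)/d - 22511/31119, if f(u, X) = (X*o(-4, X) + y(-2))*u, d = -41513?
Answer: -1161076582/1291843047 ≈ -0.89878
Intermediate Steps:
y(I) = 5 + I**2 (y(I) = (I**2 + 0) + 5 = I**2 + 5 = 5 + I**2)
f(u, X) = u*(9 - 5*X) (f(u, X) = (X*(-5) + (5 + (-2)**2))*u = (-5*X + (5 + 4))*u = (-5*X + 9)*u = (9 - 5*X)*u = u*(9 - 5*X))
f(9, -160)/d - 22511/31119 = (9*(9 - 5*(-160)))/(-41513) - 22511/31119 = (9*(9 + 800))*(-1/41513) - 22511*1/31119 = (9*809)*(-1/41513) - 22511/31119 = 7281*(-1/41513) - 22511/31119 = -7281/41513 - 22511/31119 = -1161076582/1291843047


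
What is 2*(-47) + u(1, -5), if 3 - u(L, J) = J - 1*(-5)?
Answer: -91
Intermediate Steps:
u(L, J) = -2 - J (u(L, J) = 3 - (J - 1*(-5)) = 3 - (J + 5) = 3 - (5 + J) = 3 + (-5 - J) = -2 - J)
2*(-47) + u(1, -5) = 2*(-47) + (-2 - 1*(-5)) = -94 + (-2 + 5) = -94 + 3 = -91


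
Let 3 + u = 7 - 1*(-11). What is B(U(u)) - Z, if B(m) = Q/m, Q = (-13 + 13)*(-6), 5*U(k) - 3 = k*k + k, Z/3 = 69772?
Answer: -209316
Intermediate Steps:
Z = 209316 (Z = 3*69772 = 209316)
u = 15 (u = -3 + (7 - 1*(-11)) = -3 + (7 + 11) = -3 + 18 = 15)
U(k) = ⅗ + k/5 + k²/5 (U(k) = ⅗ + (k*k + k)/5 = ⅗ + (k² + k)/5 = ⅗ + (k + k²)/5 = ⅗ + (k/5 + k²/5) = ⅗ + k/5 + k²/5)
Q = 0 (Q = 0*(-6) = 0)
B(m) = 0 (B(m) = 0/m = 0)
B(U(u)) - Z = 0 - 1*209316 = 0 - 209316 = -209316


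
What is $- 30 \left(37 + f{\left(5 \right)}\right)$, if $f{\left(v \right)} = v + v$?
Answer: $-1410$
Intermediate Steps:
$f{\left(v \right)} = 2 v$
$- 30 \left(37 + f{\left(5 \right)}\right) = - 30 \left(37 + 2 \cdot 5\right) = - 30 \left(37 + 10\right) = \left(-30\right) 47 = -1410$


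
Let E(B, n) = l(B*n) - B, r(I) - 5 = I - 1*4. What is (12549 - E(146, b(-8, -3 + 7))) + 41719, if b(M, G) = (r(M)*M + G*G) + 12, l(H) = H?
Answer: 42150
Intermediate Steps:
r(I) = 1 + I (r(I) = 5 + (I - 1*4) = 5 + (I - 4) = 5 + (-4 + I) = 1 + I)
b(M, G) = 12 + G² + M*(1 + M) (b(M, G) = ((1 + M)*M + G*G) + 12 = (M*(1 + M) + G²) + 12 = (G² + M*(1 + M)) + 12 = 12 + G² + M*(1 + M))
E(B, n) = -B + B*n (E(B, n) = B*n - B = -B + B*n)
(12549 - E(146, b(-8, -3 + 7))) + 41719 = (12549 - 146*(-1 + (12 + (-3 + 7)² - 8*(1 - 8)))) + 41719 = (12549 - 146*(-1 + (12 + 4² - 8*(-7)))) + 41719 = (12549 - 146*(-1 + (12 + 16 + 56))) + 41719 = (12549 - 146*(-1 + 84)) + 41719 = (12549 - 146*83) + 41719 = (12549 - 1*12118) + 41719 = (12549 - 12118) + 41719 = 431 + 41719 = 42150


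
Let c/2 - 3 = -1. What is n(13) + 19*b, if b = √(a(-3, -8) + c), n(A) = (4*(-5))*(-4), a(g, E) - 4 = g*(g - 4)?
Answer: 80 + 19*√29 ≈ 182.32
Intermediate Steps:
c = 4 (c = 6 + 2*(-1) = 6 - 2 = 4)
a(g, E) = 4 + g*(-4 + g) (a(g, E) = 4 + g*(g - 4) = 4 + g*(-4 + g))
n(A) = 80 (n(A) = -20*(-4) = 80)
b = √29 (b = √((4 + (-3)² - 4*(-3)) + 4) = √((4 + 9 + 12) + 4) = √(25 + 4) = √29 ≈ 5.3852)
n(13) + 19*b = 80 + 19*√29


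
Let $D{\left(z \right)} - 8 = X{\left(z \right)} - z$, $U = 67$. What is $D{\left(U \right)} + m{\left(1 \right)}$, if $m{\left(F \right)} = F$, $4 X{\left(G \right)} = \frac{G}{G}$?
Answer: $- \frac{231}{4} \approx -57.75$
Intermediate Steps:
$X{\left(G \right)} = \frac{1}{4}$ ($X{\left(G \right)} = \frac{G \frac{1}{G}}{4} = \frac{1}{4} \cdot 1 = \frac{1}{4}$)
$D{\left(z \right)} = \frac{33}{4} - z$ ($D{\left(z \right)} = 8 - \left(- \frac{1}{4} + z\right) = \frac{33}{4} - z$)
$D{\left(U \right)} + m{\left(1 \right)} = \left(\frac{33}{4} - 67\right) + 1 = - \frac{235}{4} + 1 = - \frac{231}{4}$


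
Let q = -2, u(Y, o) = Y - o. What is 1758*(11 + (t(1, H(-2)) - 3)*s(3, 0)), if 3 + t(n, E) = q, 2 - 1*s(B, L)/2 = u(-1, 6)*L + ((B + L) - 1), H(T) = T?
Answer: 19338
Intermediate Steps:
s(B, L) = 6 - 2*B + 12*L (s(B, L) = 4 - 2*((-1 - 1*6)*L + ((B + L) - 1)) = 4 - 2*((-1 - 6)*L + (-1 + B + L)) = 4 - 2*(-7*L + (-1 + B + L)) = 4 - 2*(-1 + B - 6*L) = 4 + (2 - 2*B + 12*L) = 6 - 2*B + 12*L)
t(n, E) = -5 (t(n, E) = -3 - 2 = -5)
1758*(11 + (t(1, H(-2)) - 3)*s(3, 0)) = 1758*(11 + (-5 - 3)*(6 - 2*3 + 12*0)) = 1758*(11 - 8*(6 - 6 + 0)) = 1758*(11 - 8*0) = 1758*(11 + 0) = 1758*11 = 19338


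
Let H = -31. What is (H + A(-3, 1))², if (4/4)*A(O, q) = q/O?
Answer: 8836/9 ≈ 981.78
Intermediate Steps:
A(O, q) = q/O
(H + A(-3, 1))² = (-31 + 1/(-3))² = (-31 + 1*(-⅓))² = (-31 - ⅓)² = (-94/3)² = 8836/9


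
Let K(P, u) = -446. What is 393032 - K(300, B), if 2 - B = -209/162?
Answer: 393478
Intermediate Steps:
B = 533/162 (B = 2 - (-209)/162 = 2 - 1*(-209/162) = 2 + 209/162 = 533/162 ≈ 3.2901)
393032 - K(300, B) = 393032 - 1*(-446) = 393032 + 446 = 393478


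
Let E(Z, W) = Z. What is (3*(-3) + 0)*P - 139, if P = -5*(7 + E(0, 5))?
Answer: 176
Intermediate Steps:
P = -35 (P = -5*(7 + 0) = -5*7 = -35)
(3*(-3) + 0)*P - 139 = (3*(-3) + 0)*(-35) - 139 = (-9 + 0)*(-35) - 139 = -9*(-35) - 139 = 315 - 139 = 176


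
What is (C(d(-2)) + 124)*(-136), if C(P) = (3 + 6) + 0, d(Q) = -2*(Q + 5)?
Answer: -18088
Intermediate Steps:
d(Q) = -10 - 2*Q (d(Q) = -2*(5 + Q) = -10 - 2*Q)
C(P) = 9 (C(P) = 9 + 0 = 9)
(C(d(-2)) + 124)*(-136) = (9 + 124)*(-136) = 133*(-136) = -18088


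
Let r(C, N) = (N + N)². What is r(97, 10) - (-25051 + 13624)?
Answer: 11827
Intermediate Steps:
r(C, N) = 4*N² (r(C, N) = (2*N)² = 4*N²)
r(97, 10) - (-25051 + 13624) = 4*10² - (-25051 + 13624) = 4*100 - 1*(-11427) = 400 + 11427 = 11827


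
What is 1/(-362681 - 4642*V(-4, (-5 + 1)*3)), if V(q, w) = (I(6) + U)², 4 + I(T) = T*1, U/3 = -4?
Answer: -1/826881 ≈ -1.2094e-6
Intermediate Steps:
U = -12 (U = 3*(-4) = -12)
I(T) = -4 + T (I(T) = -4 + T*1 = -4 + T)
V(q, w) = 100 (V(q, w) = ((-4 + 6) - 12)² = (2 - 12)² = (-10)² = 100)
1/(-362681 - 4642*V(-4, (-5 + 1)*3)) = 1/(-362681 - 4642*100) = 1/(-362681 - 464200) = 1/(-826881) = -1/826881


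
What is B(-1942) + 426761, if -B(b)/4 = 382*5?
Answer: 419121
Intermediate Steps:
B(b) = -7640 (B(b) = -1528*5 = -4*1910 = -7640)
B(-1942) + 426761 = -7640 + 426761 = 419121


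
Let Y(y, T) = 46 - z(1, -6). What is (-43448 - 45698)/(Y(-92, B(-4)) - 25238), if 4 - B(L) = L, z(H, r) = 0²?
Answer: 44573/12596 ≈ 3.5387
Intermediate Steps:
z(H, r) = 0
B(L) = 4 - L
Y(y, T) = 46 (Y(y, T) = 46 - 1*0 = 46 + 0 = 46)
(-43448 - 45698)/(Y(-92, B(-4)) - 25238) = (-43448 - 45698)/(46 - 25238) = -89146/(-25192) = -89146*(-1/25192) = 44573/12596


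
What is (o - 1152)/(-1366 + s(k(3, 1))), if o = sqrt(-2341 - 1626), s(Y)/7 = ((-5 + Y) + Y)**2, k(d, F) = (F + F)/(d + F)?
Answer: 192/209 - I*sqrt(3967)/1254 ≈ 0.91866 - 0.050227*I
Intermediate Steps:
k(d, F) = 2*F/(F + d) (k(d, F) = (2*F)/(F + d) = 2*F/(F + d))
s(Y) = 7*(-5 + 2*Y)**2 (s(Y) = 7*((-5 + Y) + Y)**2 = 7*(-5 + 2*Y)**2)
o = I*sqrt(3967) (o = sqrt(-3967) = I*sqrt(3967) ≈ 62.984*I)
(o - 1152)/(-1366 + s(k(3, 1))) = (I*sqrt(3967) - 1152)/(-1366 + 7*(-5 + 2*(2*1/(1 + 3)))**2) = (-1152 + I*sqrt(3967))/(-1366 + 7*(-5 + 2*(2*1/4))**2) = (-1152 + I*sqrt(3967))/(-1366 + 7*(-5 + 2*(2*1*(1/4)))**2) = (-1152 + I*sqrt(3967))/(-1366 + 7*(-5 + 2*(1/2))**2) = (-1152 + I*sqrt(3967))/(-1366 + 7*(-5 + 1)**2) = (-1152 + I*sqrt(3967))/(-1366 + 7*(-4)**2) = (-1152 + I*sqrt(3967))/(-1366 + 7*16) = (-1152 + I*sqrt(3967))/(-1366 + 112) = (-1152 + I*sqrt(3967))/(-1254) = (-1152 + I*sqrt(3967))*(-1/1254) = 192/209 - I*sqrt(3967)/1254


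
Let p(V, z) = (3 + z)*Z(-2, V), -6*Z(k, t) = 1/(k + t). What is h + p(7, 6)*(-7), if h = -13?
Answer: -109/10 ≈ -10.900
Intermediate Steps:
Z(k, t) = -1/(6*(k + t))
p(V, z) = -(3 + z)/(-12 + 6*V) (p(V, z) = (3 + z)*(-1/(6*(-2) + 6*V)) = (3 + z)*(-1/(-12 + 6*V)) = -(3 + z)/(-12 + 6*V))
h + p(7, 6)*(-7) = -13 + ((-3 - 1*6)/(6*(-2 + 7)))*(-7) = -13 + ((⅙)*(-3 - 6)/5)*(-7) = -13 + ((⅙)*(⅕)*(-9))*(-7) = -13 - 3/10*(-7) = -13 + 21/10 = -109/10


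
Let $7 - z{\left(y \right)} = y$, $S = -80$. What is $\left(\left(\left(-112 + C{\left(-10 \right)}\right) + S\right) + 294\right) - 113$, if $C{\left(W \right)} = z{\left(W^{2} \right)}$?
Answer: $-104$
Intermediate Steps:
$z{\left(y \right)} = 7 - y$
$C{\left(W \right)} = 7 - W^{2}$
$\left(\left(\left(-112 + C{\left(-10 \right)}\right) + S\right) + 294\right) - 113 = \left(\left(\left(-112 + \left(7 - \left(-10\right)^{2}\right)\right) - 80\right) + 294\right) - 113 = \left(\left(\left(-112 + \left(7 - 100\right)\right) - 80\right) + 294\right) - 113 = \left(\left(\left(-112 - 93\right) - 80\right) + 294\right) - 113 = \left(\left(-205 - 80\right) + 294\right) - 113 = \left(-285 + 294\right) - 113 = 9 - 113 = -104$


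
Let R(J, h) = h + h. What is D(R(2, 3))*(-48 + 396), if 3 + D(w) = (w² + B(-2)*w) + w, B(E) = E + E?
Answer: 5220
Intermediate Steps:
R(J, h) = 2*h
B(E) = 2*E
D(w) = -3 + w² - 3*w (D(w) = -3 + ((w² + (2*(-2))*w) + w) = -3 + ((w² - 4*w) + w) = -3 + (w² - 3*w) = -3 + w² - 3*w)
D(R(2, 3))*(-48 + 396) = (-3 + (2*3)² - 6*3)*(-48 + 396) = (-3 + 6² - 3*6)*348 = (-3 + 36 - 18)*348 = 15*348 = 5220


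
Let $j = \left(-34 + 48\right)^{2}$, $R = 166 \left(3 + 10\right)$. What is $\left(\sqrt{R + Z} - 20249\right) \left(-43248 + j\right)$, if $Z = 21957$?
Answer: $871759948 - 43052 \sqrt{24115} \approx 8.6507 \cdot 10^{8}$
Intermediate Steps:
$R = 2158$ ($R = 166 \cdot 13 = 2158$)
$j = 196$ ($j = 14^{2} = 196$)
$\left(\sqrt{R + Z} - 20249\right) \left(-43248 + j\right) = \left(\sqrt{2158 + 21957} - 20249\right) \left(-43248 + 196\right) = \left(\sqrt{24115} - 20249\right) \left(-43052\right) = \left(-20249 + \sqrt{24115}\right) \left(-43052\right) = 871759948 - 43052 \sqrt{24115}$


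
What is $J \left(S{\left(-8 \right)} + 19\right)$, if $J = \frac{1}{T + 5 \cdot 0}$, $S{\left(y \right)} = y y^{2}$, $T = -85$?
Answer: $\frac{29}{5} \approx 5.8$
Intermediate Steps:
$S{\left(y \right)} = y^{3}$
$J = - \frac{1}{85}$ ($J = \frac{1}{-85 + 5 \cdot 0} = \frac{1}{-85 + 0} = \frac{1}{-85} = - \frac{1}{85} \approx -0.011765$)
$J \left(S{\left(-8 \right)} + 19\right) = - \frac{\left(-8\right)^{3} + 19}{85} = - \frac{-512 + 19}{85} = \left(- \frac{1}{85}\right) \left(-493\right) = \frac{29}{5}$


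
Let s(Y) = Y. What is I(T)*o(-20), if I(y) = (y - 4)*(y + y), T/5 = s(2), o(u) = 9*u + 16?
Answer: -19680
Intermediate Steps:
o(u) = 16 + 9*u
T = 10 (T = 5*2 = 10)
I(y) = 2*y*(-4 + y) (I(y) = (-4 + y)*(2*y) = 2*y*(-4 + y))
I(T)*o(-20) = (2*10*(-4 + 10))*(16 + 9*(-20)) = (2*10*6)*(16 - 180) = 120*(-164) = -19680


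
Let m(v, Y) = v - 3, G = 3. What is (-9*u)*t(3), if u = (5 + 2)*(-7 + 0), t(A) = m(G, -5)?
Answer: 0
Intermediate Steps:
m(v, Y) = -3 + v
t(A) = 0 (t(A) = -3 + 3 = 0)
u = -49 (u = 7*(-7) = -49)
(-9*u)*t(3) = -9*(-49)*0 = 441*0 = 0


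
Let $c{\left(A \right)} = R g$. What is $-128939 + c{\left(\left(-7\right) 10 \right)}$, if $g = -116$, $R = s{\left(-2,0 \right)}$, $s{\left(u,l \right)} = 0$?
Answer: $-128939$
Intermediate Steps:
$R = 0$
$c{\left(A \right)} = 0$ ($c{\left(A \right)} = 0 \left(-116\right) = 0$)
$-128939 + c{\left(\left(-7\right) 10 \right)} = -128939 + 0 = -128939$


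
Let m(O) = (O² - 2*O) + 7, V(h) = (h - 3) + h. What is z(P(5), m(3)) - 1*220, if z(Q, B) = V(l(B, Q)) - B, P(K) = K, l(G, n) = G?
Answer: -213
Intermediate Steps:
V(h) = -3 + 2*h (V(h) = (-3 + h) + h = -3 + 2*h)
m(O) = 7 + O² - 2*O
z(Q, B) = -3 + B (z(Q, B) = (-3 + 2*B) - B = -3 + B)
z(P(5), m(3)) - 1*220 = (-3 + (7 + 3² - 2*3)) - 1*220 = (-3 + (7 + 9 - 6)) - 220 = (-3 + 10) - 220 = 7 - 220 = -213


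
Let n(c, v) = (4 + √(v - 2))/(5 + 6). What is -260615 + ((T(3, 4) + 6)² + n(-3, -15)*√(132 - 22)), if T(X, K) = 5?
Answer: -260494 + √110*(4 + I*√17)/11 ≈ -2.6049e+5 + 3.9312*I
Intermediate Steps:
n(c, v) = 4/11 + √(-2 + v)/11 (n(c, v) = (4 + √(-2 + v))/11 = (4 + √(-2 + v))*(1/11) = 4/11 + √(-2 + v)/11)
-260615 + ((T(3, 4) + 6)² + n(-3, -15)*√(132 - 22)) = -260615 + ((5 + 6)² + (4/11 + √(-2 - 15)/11)*√(132 - 22)) = -260615 + (11² + (4/11 + √(-17)/11)*√110) = -260615 + (121 + (4/11 + (I*√17)/11)*√110) = -260615 + (121 + (4/11 + I*√17/11)*√110) = -260615 + (121 + √110*(4/11 + I*√17/11)) = -260494 + √110*(4/11 + I*√17/11)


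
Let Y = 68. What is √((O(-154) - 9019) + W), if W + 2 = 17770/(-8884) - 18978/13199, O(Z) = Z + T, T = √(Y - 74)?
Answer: √(-31550623610823432278 + 3437471975081764*I*√6)/58629958 ≈ 0.012784 + 95.804*I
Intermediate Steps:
T = I*√6 (T = √(68 - 74) = √(-6) = I*√6 ≈ 2.4495*I)
O(Z) = Z + I*√6
W = -318833307/58629958 (W = -2 + (17770/(-8884) - 18978/13199) = -2 + (17770*(-1/8884) - 18978*1/13199) = -2 + (-8885/4442 - 18978/13199) = -2 - 201573391/58629958 = -318833307/58629958 ≈ -5.4381)
√((O(-154) - 9019) + W) = √(((-154 + I*√6) - 9019) - 318833307/58629958) = √((-9173 + I*√6) - 318833307/58629958) = √(-538131438041/58629958 + I*√6)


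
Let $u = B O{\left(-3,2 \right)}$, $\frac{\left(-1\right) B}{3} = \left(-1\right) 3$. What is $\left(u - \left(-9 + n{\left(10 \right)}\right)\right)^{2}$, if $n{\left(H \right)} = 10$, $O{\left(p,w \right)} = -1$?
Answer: $100$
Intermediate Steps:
$B = 9$ ($B = - 3 \left(\left(-1\right) 3\right) = \left(-3\right) \left(-3\right) = 9$)
$u = -9$ ($u = 9 \left(-1\right) = -9$)
$\left(u - \left(-9 + n{\left(10 \right)}\right)\right)^{2} = \left(-9 + \left(9 - 10\right)\right)^{2} = \left(-9 - 1\right)^{2} = \left(-10\right)^{2} = 100$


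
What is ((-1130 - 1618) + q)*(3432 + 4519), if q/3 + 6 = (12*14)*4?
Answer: -5963250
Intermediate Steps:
q = 1998 (q = -18 + 3*((12*14)*4) = -18 + 3*(168*4) = -18 + 3*672 = -18 + 2016 = 1998)
((-1130 - 1618) + q)*(3432 + 4519) = ((-1130 - 1618) + 1998)*(3432 + 4519) = (-2748 + 1998)*7951 = -750*7951 = -5963250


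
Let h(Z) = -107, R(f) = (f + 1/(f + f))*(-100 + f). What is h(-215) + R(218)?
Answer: 5584565/218 ≈ 25617.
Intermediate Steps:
R(f) = (-100 + f)*(f + 1/(2*f)) (R(f) = (f + 1/(2*f))*(-100 + f) = (-100 + f)*(f + 1/(2*f)))
h(-215) + R(218) = -107 + (½ + 218² - 100*218 - 50/218) = -107 + (½ + 47524 - 21800 - 50*1/218) = -107 + (½ + 47524 - 21800 - 25/109) = -107 + 5607891/218 = 5584565/218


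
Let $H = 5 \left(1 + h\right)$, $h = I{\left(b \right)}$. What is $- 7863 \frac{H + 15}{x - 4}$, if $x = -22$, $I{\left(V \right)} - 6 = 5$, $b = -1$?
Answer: $\frac{589725}{26} \approx 22682.0$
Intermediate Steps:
$I{\left(V \right)} = 11$ ($I{\left(V \right)} = 6 + 5 = 11$)
$h = 11$
$H = 60$ ($H = 5 \left(1 + 11\right) = 5 \cdot 12 = 60$)
$- 7863 \frac{H + 15}{x - 4} = - 7863 \frac{60 + 15}{-22 - 4} = - 7863 \frac{75}{-26} = - 7863 \cdot 75 \left(- \frac{1}{26}\right) = \left(-7863\right) \left(- \frac{75}{26}\right) = \frac{589725}{26}$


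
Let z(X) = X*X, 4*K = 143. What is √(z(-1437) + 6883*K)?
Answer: √9244145/2 ≈ 1520.2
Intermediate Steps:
K = 143/4 (K = (¼)*143 = 143/4 ≈ 35.750)
z(X) = X²
√(z(-1437) + 6883*K) = √((-1437)² + 6883*(143/4)) = √(2064969 + 984269/4) = √(9244145/4) = √9244145/2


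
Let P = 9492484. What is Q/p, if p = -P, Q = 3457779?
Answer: -3457779/9492484 ≈ -0.36426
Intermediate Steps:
p = -9492484 (p = -1*9492484 = -9492484)
Q/p = 3457779/(-9492484) = 3457779*(-1/9492484) = -3457779/9492484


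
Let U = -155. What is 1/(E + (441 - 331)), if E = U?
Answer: -1/45 ≈ -0.022222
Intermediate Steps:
E = -155
1/(E + (441 - 331)) = 1/(-155 + (441 - 331)) = 1/(-155 + 110) = 1/(-45) = -1/45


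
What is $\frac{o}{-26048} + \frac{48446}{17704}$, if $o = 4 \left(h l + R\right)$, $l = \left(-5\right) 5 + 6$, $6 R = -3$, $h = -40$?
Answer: $\frac{75508541}{28822112} \approx 2.6198$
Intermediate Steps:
$R = - \frac{1}{2}$ ($R = \frac{1}{6} \left(-3\right) = - \frac{1}{2} \approx -0.5$)
$l = -19$ ($l = -25 + 6 = -19$)
$o = 3038$ ($o = 4 \left(\left(-40\right) \left(-19\right) - \frac{1}{2}\right) = 4 \left(760 - \frac{1}{2}\right) = 4 \cdot \frac{1519}{2} = 3038$)
$\frac{o}{-26048} + \frac{48446}{17704} = \frac{3038}{-26048} + \frac{48446}{17704} = 3038 \left(- \frac{1}{26048}\right) + 48446 \cdot \frac{1}{17704} = - \frac{1519}{13024} + \frac{24223}{8852} = \frac{75508541}{28822112}$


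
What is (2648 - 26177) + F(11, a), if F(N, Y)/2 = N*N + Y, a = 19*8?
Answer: -22983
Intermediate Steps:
a = 152
F(N, Y) = 2*Y + 2*N² (F(N, Y) = 2*(N*N + Y) = 2*(N² + Y) = 2*(Y + N²) = 2*Y + 2*N²)
(2648 - 26177) + F(11, a) = (2648 - 26177) + (2*152 + 2*11²) = -23529 + (304 + 2*121) = -23529 + (304 + 242) = -23529 + 546 = -22983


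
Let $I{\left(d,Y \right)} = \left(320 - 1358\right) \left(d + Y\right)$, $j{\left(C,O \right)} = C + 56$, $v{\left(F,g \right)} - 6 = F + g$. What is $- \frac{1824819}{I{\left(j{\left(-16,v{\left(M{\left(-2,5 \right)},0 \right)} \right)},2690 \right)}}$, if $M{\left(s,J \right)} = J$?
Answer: $\frac{608273}{944580} \approx 0.64396$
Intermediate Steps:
$v{\left(F,g \right)} = 6 + F + g$ ($v{\left(F,g \right)} = 6 + \left(F + g\right) = 6 + F + g$)
$j{\left(C,O \right)} = 56 + C$
$I{\left(d,Y \right)} = - 1038 Y - 1038 d$ ($I{\left(d,Y \right)} = - 1038 \left(Y + d\right) = - 1038 Y - 1038 d$)
$- \frac{1824819}{I{\left(j{\left(-16,v{\left(M{\left(-2,5 \right)},0 \right)} \right)},2690 \right)}} = - \frac{1824819}{\left(-1038\right) 2690 - 1038 \left(56 - 16\right)} = - \frac{1824819}{-2792220 - 41520} = - \frac{1824819}{-2833740} = \left(-1824819\right) \left(- \frac{1}{2833740}\right) = \frac{608273}{944580}$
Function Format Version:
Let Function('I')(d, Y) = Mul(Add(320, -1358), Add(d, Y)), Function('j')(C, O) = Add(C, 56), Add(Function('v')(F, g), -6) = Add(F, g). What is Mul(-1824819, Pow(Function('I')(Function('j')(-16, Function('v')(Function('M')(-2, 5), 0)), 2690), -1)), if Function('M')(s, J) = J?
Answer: Rational(608273, 944580) ≈ 0.64396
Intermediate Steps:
Function('v')(F, g) = Add(6, F, g) (Function('v')(F, g) = Add(6, Add(F, g)) = Add(6, F, g))
Function('j')(C, O) = Add(56, C)
Function('I')(d, Y) = Add(Mul(-1038, Y), Mul(-1038, d)) (Function('I')(d, Y) = Mul(-1038, Add(Y, d)) = Add(Mul(-1038, Y), Mul(-1038, d)))
Mul(-1824819, Pow(Function('I')(Function('j')(-16, Function('v')(Function('M')(-2, 5), 0)), 2690), -1)) = Mul(-1824819, Pow(Add(Mul(-1038, 2690), Mul(-1038, Add(56, -16))), -1)) = Mul(-1824819, Pow(Add(-2792220, Mul(-1038, 40)), -1)) = Mul(-1824819, Pow(Add(-2792220, -41520), -1)) = Mul(-1824819, Pow(-2833740, -1)) = Mul(-1824819, Rational(-1, 2833740)) = Rational(608273, 944580)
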